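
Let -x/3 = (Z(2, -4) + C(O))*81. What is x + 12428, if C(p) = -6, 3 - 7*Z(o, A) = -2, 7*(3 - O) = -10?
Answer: 95987/7 ≈ 13712.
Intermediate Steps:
O = 31/7 (O = 3 - ⅐*(-10) = 3 + 10/7 = 31/7 ≈ 4.4286)
Z(o, A) = 5/7 (Z(o, A) = 3/7 - ⅐*(-2) = 3/7 + 2/7 = 5/7)
x = 8991/7 (x = -3*(5/7 - 6)*81 = -(-111)*81/7 = -3*(-2997/7) = 8991/7 ≈ 1284.4)
x + 12428 = 8991/7 + 12428 = 95987/7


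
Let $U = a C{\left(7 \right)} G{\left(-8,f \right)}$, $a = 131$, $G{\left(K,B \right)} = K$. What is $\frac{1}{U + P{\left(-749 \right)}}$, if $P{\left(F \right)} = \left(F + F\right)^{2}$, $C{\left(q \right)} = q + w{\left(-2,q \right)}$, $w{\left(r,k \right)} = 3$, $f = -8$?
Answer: $\frac{1}{2233524} \approx 4.4772 \cdot 10^{-7}$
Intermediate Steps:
$C{\left(q \right)} = 3 + q$ ($C{\left(q \right)} = q + 3 = 3 + q$)
$P{\left(F \right)} = 4 F^{2}$ ($P{\left(F \right)} = \left(2 F\right)^{2} = 4 F^{2}$)
$U = -10480$ ($U = 131 \left(3 + 7\right) \left(-8\right) = 131 \cdot 10 \left(-8\right) = 1310 \left(-8\right) = -10480$)
$\frac{1}{U + P{\left(-749 \right)}} = \frac{1}{-10480 + 4 \left(-749\right)^{2}} = \frac{1}{-10480 + 4 \cdot 561001} = \frac{1}{-10480 + 2244004} = \frac{1}{2233524}$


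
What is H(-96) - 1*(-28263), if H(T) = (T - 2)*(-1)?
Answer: 28361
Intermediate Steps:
H(T) = 2 - T (H(T) = (-2 + T)*(-1) = 2 - T)
H(-96) - 1*(-28263) = (2 - 1*(-96)) - 1*(-28263) = (2 + 96) + 28263 = 98 + 28263 = 28361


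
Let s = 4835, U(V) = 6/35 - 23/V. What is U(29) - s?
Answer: -4908156/1015 ≈ -4835.6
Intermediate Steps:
U(V) = 6/35 - 23/V (U(V) = 6*(1/35) - 23/V = 6/35 - 23/V)
U(29) - s = (6/35 - 23/29) - 1*4835 = (6/35 - 23*1/29) - 4835 = (6/35 - 23/29) - 4835 = -631/1015 - 4835 = -4908156/1015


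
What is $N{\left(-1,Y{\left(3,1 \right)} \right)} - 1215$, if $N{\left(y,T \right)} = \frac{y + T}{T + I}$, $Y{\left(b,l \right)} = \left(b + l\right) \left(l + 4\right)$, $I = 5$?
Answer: $- \frac{30356}{25} \approx -1214.2$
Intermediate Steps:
$Y{\left(b,l \right)} = \left(4 + l\right) \left(b + l\right)$ ($Y{\left(b,l \right)} = \left(b + l\right) \left(4 + l\right) = \left(4 + l\right) \left(b + l\right)$)
$N{\left(y,T \right)} = \frac{T + y}{5 + T}$ ($N{\left(y,T \right)} = \frac{y + T}{T + 5} = \frac{T + y}{5 + T}$)
$N{\left(-1,Y{\left(3,1 \right)} \right)} - 1215 = \frac{\left(1^{2} + 4 \cdot 3 + 4 \cdot 1 + 3 \cdot 1\right) - 1}{5 + \left(1^{2} + 4 \cdot 3 + 4 \cdot 1 + 3 \cdot 1\right)} - 1215 = \frac{\left(1 + 12 + 4 + 3\right) - 1}{5 + \left(1 + 12 + 4 + 3\right)} - 1215 = \frac{20 - 1}{5 + 20} - 1215 = \frac{1}{25} \cdot 19 - 1215 = \frac{19}{25} - 1215 = - \frac{30356}{25}$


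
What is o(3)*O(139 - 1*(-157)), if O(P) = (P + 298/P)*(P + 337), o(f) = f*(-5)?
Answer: -417371715/148 ≈ -2.8201e+6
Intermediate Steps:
o(f) = -5*f
O(P) = (337 + P)*(P + 298/P) (O(P) = (P + 298/P)*(337 + P) = (337 + P)*(P + 298/P))
o(3)*O(139 - 1*(-157)) = (-5*3)*(298 + (139 - 1*(-157))² + 337*(139 - 1*(-157)) + 100426/(139 - 1*(-157))) = -15*(298 + (139 + 157)² + 337*(139 + 157) + 100426/(139 + 157)) = -15*(298 + 296² + 337*296 + 100426/296) = -15*(298 + 87616 + 99752 + 100426*(1/296)) = -15*(298 + 87616 + 99752 + 50213/148) = -15*27824781/148 = -417371715/148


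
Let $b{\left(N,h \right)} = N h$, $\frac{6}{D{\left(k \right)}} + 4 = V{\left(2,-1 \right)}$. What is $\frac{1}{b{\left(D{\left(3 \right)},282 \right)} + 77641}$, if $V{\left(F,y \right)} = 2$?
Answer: $\frac{1}{76795} \approx 1.3022 \cdot 10^{-5}$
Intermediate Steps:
$D{\left(k \right)} = -3$ ($D{\left(k \right)} = \frac{6}{-4 + 2} = \frac{6}{-2} = 6 \left(- \frac{1}{2}\right) = -3$)
$\frac{1}{b{\left(D{\left(3 \right)},282 \right)} + 77641} = \frac{1}{\left(-3\right) 282 + 77641} = \frac{1}{-846 + 77641} = \frac{1}{76795}$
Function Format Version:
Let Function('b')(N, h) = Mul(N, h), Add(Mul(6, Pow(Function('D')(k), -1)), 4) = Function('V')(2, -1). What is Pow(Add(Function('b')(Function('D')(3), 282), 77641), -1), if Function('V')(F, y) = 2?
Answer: Rational(1, 76795) ≈ 1.3022e-5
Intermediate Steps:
Function('D')(k) = -3 (Function('D')(k) = Mul(6, Pow(Add(-4, 2), -1)) = Mul(6, Pow(-2, -1)) = Mul(6, Rational(-1, 2)) = -3)
Pow(Add(Function('b')(Function('D')(3), 282), 77641), -1) = Pow(Add(Mul(-3, 282), 77641), -1) = Pow(Add(-846, 77641), -1) = Pow(76795, -1) = Rational(1, 76795)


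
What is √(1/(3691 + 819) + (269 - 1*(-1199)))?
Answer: √29859271310/4510 ≈ 38.315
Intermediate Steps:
√(1/(3691 + 819) + (269 - 1*(-1199))) = √(1/4510 + (269 + 1199)) = √(1/4510 + 1468) = √(6620681/4510) = √29859271310/4510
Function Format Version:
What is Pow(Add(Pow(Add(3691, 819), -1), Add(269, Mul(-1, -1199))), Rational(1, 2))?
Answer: Mul(Rational(1, 4510), Pow(29859271310, Rational(1, 2))) ≈ 38.315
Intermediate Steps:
Pow(Add(Pow(Add(3691, 819), -1), Add(269, Mul(-1, -1199))), Rational(1, 2)) = Pow(Add(Pow(4510, -1), Add(269, 1199)), Rational(1, 2)) = Pow(Add(Rational(1, 4510), 1468), Rational(1, 2)) = Pow(Rational(6620681, 4510), Rational(1, 2)) = Mul(Rational(1, 4510), Pow(29859271310, Rational(1, 2)))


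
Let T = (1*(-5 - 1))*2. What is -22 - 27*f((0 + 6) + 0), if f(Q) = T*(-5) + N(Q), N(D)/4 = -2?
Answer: -1426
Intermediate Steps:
N(D) = -8 (N(D) = 4*(-2) = -8)
T = -12 (T = (1*(-6))*2 = -6*2 = -12)
f(Q) = 52 (f(Q) = -12*(-5) - 8 = 60 - 8 = 52)
-22 - 27*f((0 + 6) + 0) = -22 - 27*52 = -22 - 1404 = -1426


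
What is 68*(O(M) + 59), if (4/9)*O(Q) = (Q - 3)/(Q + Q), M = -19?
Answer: 77911/19 ≈ 4100.6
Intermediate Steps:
O(Q) = 9*(-3 + Q)/(8*Q) (O(Q) = 9*((Q - 3)/(Q + Q))/4 = 9*((-3 + Q)/((2*Q)))/4 = 9*((-3 + Q)*(1/(2*Q)))/4 = 9*((-3 + Q)/(2*Q))/4 = 9*(-3 + Q)/(8*Q))
68*(O(M) + 59) = 68*((9/8)*(-3 - 19)/(-19) + 59) = 68*((9/8)*(-1/19)*(-22) + 59) = 68*(99/76 + 59) = 68*(4583/76) = 77911/19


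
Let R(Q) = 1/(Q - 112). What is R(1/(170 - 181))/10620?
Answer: -11/13094460 ≈ -8.4005e-7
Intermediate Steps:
R(Q) = 1/(-112 + Q)
R(1/(170 - 181))/10620 = 1/(-112 + 1/(170 - 181)*10620) = (1/10620)/(-112 + 1/(-11)) = (1/10620)/(-112 - 1/11) = (1/10620)/(-1233/11) = -11/1233*1/10620 = -11/13094460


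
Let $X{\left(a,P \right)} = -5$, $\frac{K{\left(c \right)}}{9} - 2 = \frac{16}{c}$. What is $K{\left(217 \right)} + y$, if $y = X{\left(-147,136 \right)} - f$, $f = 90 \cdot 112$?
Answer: $- \frac{2184395}{217} \approx -10066.0$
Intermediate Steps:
$K{\left(c \right)} = 18 + \frac{144}{c}$ ($K{\left(c \right)} = 18 + 9 \frac{16}{c} = 18 + \frac{144}{c}$)
$f = 10080$
$y = -10085$ ($y = -5 - 10080 = -10085$)
$K{\left(217 \right)} + y = \left(18 + \frac{144}{217}\right) - 10085 = \frac{4050}{217} - 10085 = - \frac{2184395}{217}$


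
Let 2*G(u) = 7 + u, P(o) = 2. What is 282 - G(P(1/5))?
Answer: 555/2 ≈ 277.50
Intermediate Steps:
G(u) = 7/2 + u/2 (G(u) = (7 + u)/2 = 7/2 + u/2)
282 - G(P(1/5)) = 282 - (7/2 + (½)*2) = 282 - (7/2 + 1) = 282 - 1*9/2 = 282 - 9/2 = 555/2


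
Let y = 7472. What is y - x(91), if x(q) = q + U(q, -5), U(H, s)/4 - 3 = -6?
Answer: 7393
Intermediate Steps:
U(H, s) = -12 (U(H, s) = 12 + 4*(-6) = 12 - 24 = -12)
x(q) = -12 + q (x(q) = q - 12 = -12 + q)
y - x(91) = 7472 - (-12 + 91) = 7472 - 1*79 = 7472 - 79 = 7393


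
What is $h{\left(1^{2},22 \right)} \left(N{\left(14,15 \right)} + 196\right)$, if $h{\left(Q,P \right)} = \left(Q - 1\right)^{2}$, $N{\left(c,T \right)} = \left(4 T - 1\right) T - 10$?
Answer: $0$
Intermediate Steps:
$N{\left(c,T \right)} = -10 + T \left(-1 + 4 T\right)$ ($N{\left(c,T \right)} = \left(-1 + 4 T\right) T - 10 = T \left(-1 + 4 T\right) - 10 = -10 + T \left(-1 + 4 T\right)$)
$h{\left(Q,P \right)} = \left(-1 + Q\right)^{2}$
$h{\left(1^{2},22 \right)} \left(N{\left(14,15 \right)} + 196\right) = \left(-1 + 1^{2}\right)^{2} \left(\left(-10 - 15 + 4 \cdot 15^{2}\right) + 196\right) = \left(-1 + 1\right)^{2} \left(\left(-10 - 15 + 4 \cdot 225\right) + 196\right) = 0^{2} \left(\left(-10 - 15 + 900\right) + 196\right) = 0 \left(875 + 196\right) = 0 \cdot 1071 = 0$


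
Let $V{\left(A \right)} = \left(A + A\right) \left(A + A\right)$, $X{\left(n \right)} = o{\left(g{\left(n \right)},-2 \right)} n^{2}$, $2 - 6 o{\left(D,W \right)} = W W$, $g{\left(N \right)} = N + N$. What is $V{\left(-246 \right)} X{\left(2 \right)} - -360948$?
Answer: $38196$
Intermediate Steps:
$g{\left(N \right)} = 2 N$
$o{\left(D,W \right)} = \frac{1}{3} - \frac{W^{2}}{6}$ ($o{\left(D,W \right)} = \frac{1}{3} - \frac{W W}{6} = \frac{1}{3} - \frac{W^{2}}{6}$)
$X{\left(n \right)} = - \frac{n^{2}}{3}$ ($X{\left(n \right)} = \left(\frac{1}{3} - \frac{\left(-2\right)^{2}}{6}\right) n^{2} = \left(\frac{1}{3} - \frac{2}{3}\right) n^{2} = - \frac{n^{2}}{3}$)
$V{\left(A \right)} = 4 A^{2}$ ($V{\left(A \right)} = 2 A 2 A = 4 A^{2}$)
$V{\left(-246 \right)} X{\left(2 \right)} - -360948 = 4 \left(-246\right)^{2} \left(- \frac{2^{2}}{3}\right) - -360948 = 4 \cdot 60516 \left(\left(- \frac{1}{3}\right) 4\right) + 360948 = 242064 \left(- \frac{4}{3}\right) + 360948 = -322752 + 360948 = 38196$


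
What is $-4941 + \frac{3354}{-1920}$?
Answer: $- \frac{1581679}{320} \approx -4942.8$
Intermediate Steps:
$-4941 + \frac{3354}{-1920} = -4941 + 3354 \left(- \frac{1}{1920}\right) = -4941 - \frac{559}{320} = - \frac{1581679}{320}$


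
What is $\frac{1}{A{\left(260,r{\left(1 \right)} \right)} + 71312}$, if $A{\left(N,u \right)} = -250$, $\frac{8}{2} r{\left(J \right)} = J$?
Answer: $\frac{1}{71062} \approx 1.4072 \cdot 10^{-5}$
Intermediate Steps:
$r{\left(J \right)} = \frac{J}{4}$
$\frac{1}{A{\left(260,r{\left(1 \right)} \right)} + 71312} = \frac{1}{-250 + 71312} = \frac{1}{71062}$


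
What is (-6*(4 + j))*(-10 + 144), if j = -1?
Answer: -2412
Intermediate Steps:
(-6*(4 + j))*(-10 + 144) = (-6*(4 - 1))*(-10 + 144) = -6*3*134 = -18*134 = -2412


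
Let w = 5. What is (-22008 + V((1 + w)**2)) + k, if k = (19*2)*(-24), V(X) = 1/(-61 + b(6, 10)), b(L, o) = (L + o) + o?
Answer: -802201/35 ≈ -22920.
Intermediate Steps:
b(L, o) = L + 2*o
V(X) = -1/35 (V(X) = 1/(-61 + (6 + 2*10)) = 1/(-61 + (6 + 20)) = 1/(-61 + 26) = 1/(-35) = -1/35)
k = -912 (k = 38*(-24) = -912)
(-22008 + V((1 + w)**2)) + k = (-22008 - 1/35) - 912 = -770281/35 - 912 = -802201/35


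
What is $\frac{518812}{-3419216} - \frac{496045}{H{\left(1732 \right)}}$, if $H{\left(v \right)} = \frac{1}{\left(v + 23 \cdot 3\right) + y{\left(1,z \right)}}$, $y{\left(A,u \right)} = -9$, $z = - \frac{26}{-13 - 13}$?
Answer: $- \frac{759846080452263}{854804} \approx -8.8891 \cdot 10^{8}$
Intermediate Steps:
$z = 1$ ($z = - \frac{26}{-13 - 13} = - \frac{26}{-26} = \left(-26\right) \left(- \frac{1}{26}\right) = 1$)
$H{\left(v \right)} = \frac{1}{60 + v}$ ($H{\left(v \right)} = \frac{1}{\left(v + 23 \cdot 3\right) - 9} = \frac{1}{\left(v + 69\right) - 9} = \frac{1}{\left(69 + v\right) - 9} = \frac{1}{60 + v}$)
$\frac{518812}{-3419216} - \frac{496045}{H{\left(1732 \right)}} = \frac{518812}{-3419216} - \frac{496045}{\frac{1}{60 + 1732}} = 518812 \left(- \frac{1}{3419216}\right) - \frac{496045}{\frac{1}{1792}} = - \frac{129703}{854804} - 496045 \frac{1}{\frac{1}{1792}} = - \frac{129703}{854804} - 888912640 = - \frac{759846080452263}{854804}$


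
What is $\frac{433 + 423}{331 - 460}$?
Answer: $- \frac{856}{129} \approx -6.6357$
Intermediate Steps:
$\frac{433 + 423}{331 - 460} = \frac{856}{-129} = 856 \left(- \frac{1}{129}\right) = - \frac{856}{129}$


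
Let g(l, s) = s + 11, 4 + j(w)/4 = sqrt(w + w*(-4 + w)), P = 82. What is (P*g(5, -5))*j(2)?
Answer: -7872 + 1968*I*sqrt(2) ≈ -7872.0 + 2783.2*I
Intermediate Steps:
j(w) = -16 + 4*sqrt(w + w*(-4 + w))
g(l, s) = 11 + s
(P*g(5, -5))*j(2) = (82*(11 - 5))*(-16 + 4*sqrt(2*(-3 + 2))) = (82*6)*(-16 + 4*sqrt(2*(-1))) = 492*(-16 + 4*sqrt(-2)) = 492*(-16 + 4*(I*sqrt(2))) = 492*(-16 + 4*I*sqrt(2)) = -7872 + 1968*I*sqrt(2)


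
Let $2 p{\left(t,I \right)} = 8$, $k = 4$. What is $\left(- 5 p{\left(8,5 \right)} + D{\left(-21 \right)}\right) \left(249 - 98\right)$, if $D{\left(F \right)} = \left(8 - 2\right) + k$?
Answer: $-1510$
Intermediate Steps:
$p{\left(t,I \right)} = 4$ ($p{\left(t,I \right)} = \frac{1}{2} \cdot 8 = 4$)
$D{\left(F \right)} = 10$ ($D{\left(F \right)} = \left(8 - 2\right) + 4 = 6 + 4 = 10$)
$\left(- 5 p{\left(8,5 \right)} + D{\left(-21 \right)}\right) \left(249 - 98\right) = \left(\left(-5\right) 4 + 10\right) \left(249 - 98\right) = \left(-20 + 10\right) \left(249 - 98\right) = \left(-10\right) 151 = -1510$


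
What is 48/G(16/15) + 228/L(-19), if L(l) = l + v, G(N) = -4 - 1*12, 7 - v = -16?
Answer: 54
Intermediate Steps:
v = 23 (v = 7 - 1*(-16) = 7 + 16 = 23)
G(N) = -16 (G(N) = -4 - 12 = -16)
L(l) = 23 + l (L(l) = l + 23 = 23 + l)
48/G(16/15) + 228/L(-19) = 48/(-16) + 228/(23 - 19) = 48*(-1/16) + 228/4 = -3 + 228*(¼) = -3 + 57 = 54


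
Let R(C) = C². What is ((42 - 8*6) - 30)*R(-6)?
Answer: -1296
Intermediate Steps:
((42 - 8*6) - 30)*R(-6) = ((42 - 8*6) - 30)*(-6)² = ((42 - 1*48) - 30)*36 = ((42 - 48) - 30)*36 = (-6 - 30)*36 = -36*36 = -1296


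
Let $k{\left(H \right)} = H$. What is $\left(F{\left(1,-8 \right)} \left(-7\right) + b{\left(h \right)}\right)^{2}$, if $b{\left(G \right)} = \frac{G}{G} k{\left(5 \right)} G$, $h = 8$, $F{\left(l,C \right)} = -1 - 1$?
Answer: $2916$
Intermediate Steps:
$F{\left(l,C \right)} = -2$
$b{\left(G \right)} = 5 G$ ($b{\left(G \right)} = \frac{G}{G} 5 G = 1 \cdot 5 G = 5 G$)
$\left(F{\left(1,-8 \right)} \left(-7\right) + b{\left(h \right)}\right)^{2} = \left(\left(-2\right) \left(-7\right) + 5 \cdot 8\right)^{2} = \left(14 + 40\right)^{2} = 54^{2} = 2916$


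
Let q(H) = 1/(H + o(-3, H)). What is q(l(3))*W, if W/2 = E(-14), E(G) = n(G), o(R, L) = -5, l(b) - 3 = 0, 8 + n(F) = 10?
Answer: -2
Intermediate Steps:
n(F) = 2 (n(F) = -8 + 10 = 2)
l(b) = 3 (l(b) = 3 + 0 = 3)
E(G) = 2
W = 4 (W = 2*2 = 4)
q(H) = 1/(-5 + H) (q(H) = 1/(H - 5) = 1/(-5 + H))
q(l(3))*W = 4/(-5 + 3) = 4/(-2) = -1/2*4 = -2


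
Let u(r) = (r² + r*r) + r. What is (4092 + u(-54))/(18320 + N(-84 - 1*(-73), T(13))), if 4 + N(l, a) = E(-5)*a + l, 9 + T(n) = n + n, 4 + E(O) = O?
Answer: 4935/9076 ≈ 0.54374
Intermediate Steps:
E(O) = -4 + O
T(n) = -9 + 2*n (T(n) = -9 + (n + n) = -9 + 2*n)
u(r) = r + 2*r² (u(r) = (r² + r²) + r = 2*r² + r = r + 2*r²)
N(l, a) = -4 + l - 9*a (N(l, a) = -4 + ((-4 - 5)*a + l) = -4 + (-9*a + l) = -4 + (l - 9*a) = -4 + l - 9*a)
(4092 + u(-54))/(18320 + N(-84 - 1*(-73), T(13))) = (4092 - 54*(1 + 2*(-54)))/(18320 + (-4 + (-84 - 1*(-73)) - 9*(-9 + 2*13))) = (4092 - 54*(1 - 108))/(18320 + (-4 + (-84 + 73) - 9*(-9 + 26))) = (4092 - 54*(-107))/(18320 + (-4 - 11 - 9*17)) = (4092 + 5778)/(18320 + (-4 - 11 - 153)) = 9870/(18320 - 168) = 9870/18152 = 9870*(1/18152) = 4935/9076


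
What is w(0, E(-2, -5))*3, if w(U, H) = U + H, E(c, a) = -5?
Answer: -15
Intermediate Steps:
w(U, H) = H + U
w(0, E(-2, -5))*3 = (-5 + 0)*3 = -5*3 = -15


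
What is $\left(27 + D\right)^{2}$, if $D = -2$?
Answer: $625$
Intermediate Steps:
$\left(27 + D\right)^{2} = \left(27 - 2\right)^{2} = 25^{2} = 625$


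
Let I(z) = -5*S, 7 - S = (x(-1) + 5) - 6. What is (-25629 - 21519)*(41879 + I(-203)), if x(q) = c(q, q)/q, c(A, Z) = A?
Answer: -1972860912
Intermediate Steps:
x(q) = 1 (x(q) = q/q = 1)
S = 7 (S = 7 - ((1 + 5) - 6) = 7 - (6 - 6) = 7 - 1*0 = 7 + 0 = 7)
I(z) = -35 (I(z) = -5*7 = -35)
(-25629 - 21519)*(41879 + I(-203)) = (-25629 - 21519)*(41879 - 35) = -47148*41844 = -1972860912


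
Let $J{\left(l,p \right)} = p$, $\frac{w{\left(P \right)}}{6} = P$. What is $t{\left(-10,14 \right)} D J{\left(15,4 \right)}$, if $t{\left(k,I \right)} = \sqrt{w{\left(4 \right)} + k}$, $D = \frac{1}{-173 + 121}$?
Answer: $- \frac{\sqrt{14}}{13} \approx -0.28782$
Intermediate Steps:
$w{\left(P \right)} = 6 P$
$D = - \frac{1}{52}$ ($D = \frac{1}{-52} = - \frac{1}{52} \approx -0.019231$)
$t{\left(k,I \right)} = \sqrt{24 + k}$ ($t{\left(k,I \right)} = \sqrt{6 \cdot 4 + k} = \sqrt{24 + k}$)
$t{\left(-10,14 \right)} D J{\left(15,4 \right)} = \sqrt{24 - 10} \left(- \frac{1}{52}\right) 4 = \sqrt{14} \left(- \frac{1}{52}\right) 4 = - \frac{\sqrt{14}}{52} \cdot 4 = - \frac{\sqrt{14}}{13}$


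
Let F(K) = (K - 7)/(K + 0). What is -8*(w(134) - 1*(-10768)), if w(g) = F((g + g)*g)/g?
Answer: -51817891649/601526 ≈ -86144.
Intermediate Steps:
F(K) = (-7 + K)/K
w(g) = (-7 + 2*g**2)/(2*g**3) (w(g) = ((-7 + (g + g)*g)/(((g + g)*g)))/g = ((-7 + (2*g)*g)/(((2*g)*g)))/g = ((-7 + 2*g**2)/((2*g**2)))/g = ((1/(2*g**2))*(-7 + 2*g**2))/g = ((-7 + 2*g**2)/(2*g**2))/g = (-7 + 2*g**2)/(2*g**3))
-8*(w(134) - 1*(-10768)) = -8*((-7/2 + 134**2)/134**3 - 1*(-10768)) = -8*((-7/2 + 17956)/2406104 + 10768) = -8*((1/2406104)*(35905/2) + 10768) = -8*(35905/4812208 + 10768) = -8*51817891649/4812208 = -51817891649/601526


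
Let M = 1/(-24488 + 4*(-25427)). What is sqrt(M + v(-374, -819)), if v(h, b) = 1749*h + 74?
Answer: I*sqrt(2604014903642957)/63098 ≈ 808.73*I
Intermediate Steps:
v(h, b) = 74 + 1749*h
M = -1/126196 (M = 1/(-24488 - 101708) = 1/(-126196) = -1/126196 ≈ -7.9242e-6)
sqrt(M + v(-374, -819)) = sqrt(-1/126196 + (74 + 1749*(-374))) = sqrt(-1/126196 + (74 - 654126)) = sqrt(-1/126196 - 654052) = sqrt(-82538746193/126196) = I*sqrt(2604014903642957)/63098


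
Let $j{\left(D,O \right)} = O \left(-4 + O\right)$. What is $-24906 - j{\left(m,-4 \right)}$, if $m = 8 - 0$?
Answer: $-24938$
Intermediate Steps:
$m = 8$ ($m = 8 + 0 = 8$)
$-24906 - j{\left(m,-4 \right)} = -24906 - - 4 \left(-4 - 4\right) = -24906 - \left(-4\right) \left(-8\right) = -24906 - 32 = -24938$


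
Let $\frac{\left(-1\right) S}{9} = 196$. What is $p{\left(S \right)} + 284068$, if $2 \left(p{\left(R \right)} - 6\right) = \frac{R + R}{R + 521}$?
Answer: $\frac{353105746}{1243} \approx 2.8408 \cdot 10^{5}$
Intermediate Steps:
$S = -1764$ ($S = \left(-9\right) 196 = -1764$)
$p{\left(R \right)} = 6 + \frac{R}{521 + R}$ ($p{\left(R \right)} = 6 + \frac{\left(R + R\right) \frac{1}{R + 521}}{2} = 6 + \frac{2 R \frac{1}{521 + R}}{2} = 6 + \frac{R}{521 + R}$)
$p{\left(S \right)} + 284068 = \frac{3126 + 7 \left(-1764\right)}{521 - 1764} + 284068 = \frac{3126 - 12348}{-1243} + 284068 = \left(- \frac{1}{1243}\right) \left(-9222\right) + 284068 = \frac{9222}{1243} + 284068 = \frac{353105746}{1243}$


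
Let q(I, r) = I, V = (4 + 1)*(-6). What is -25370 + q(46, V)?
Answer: -25324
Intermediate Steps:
V = -30 (V = 5*(-6) = -30)
-25370 + q(46, V) = -25370 + 46 = -25324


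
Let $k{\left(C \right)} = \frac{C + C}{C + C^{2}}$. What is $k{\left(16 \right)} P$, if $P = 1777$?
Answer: $\frac{3554}{17} \approx 209.06$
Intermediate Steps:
$k{\left(C \right)} = \frac{2 C}{C + C^{2}}$
$k{\left(16 \right)} P = \frac{2}{1 + 16} \cdot 1777 = \frac{2}{17} \cdot 1777 = \frac{3554}{17}$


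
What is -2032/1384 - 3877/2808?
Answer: -1383953/485784 ≈ -2.8489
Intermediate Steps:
-2032/1384 - 3877/2808 = -2032*1/1384 - 3877*1/2808 = -254/173 - 3877/2808 = -1383953/485784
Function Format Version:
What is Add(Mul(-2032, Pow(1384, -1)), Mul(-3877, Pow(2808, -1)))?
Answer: Rational(-1383953, 485784) ≈ -2.8489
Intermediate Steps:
Add(Mul(-2032, Pow(1384, -1)), Mul(-3877, Pow(2808, -1))) = Add(Mul(-2032, Rational(1, 1384)), Mul(-3877, Rational(1, 2808))) = Add(Rational(-254, 173), Rational(-3877, 2808)) = Rational(-1383953, 485784)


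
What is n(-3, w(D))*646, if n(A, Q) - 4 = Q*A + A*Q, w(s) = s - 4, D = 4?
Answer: 2584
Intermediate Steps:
w(s) = -4 + s
n(A, Q) = 4 + 2*A*Q (n(A, Q) = 4 + (Q*A + A*Q) = 4 + (A*Q + A*Q) = 4 + 2*A*Q)
n(-3, w(D))*646 = (4 + 2*(-3)*(-4 + 4))*646 = (4 + 2*(-3)*0)*646 = (4 + 0)*646 = 4*646 = 2584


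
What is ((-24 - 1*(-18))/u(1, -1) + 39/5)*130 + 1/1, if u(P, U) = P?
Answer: 235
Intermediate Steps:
((-24 - 1*(-18))/u(1, -1) + 39/5)*130 + 1/1 = ((-24 - 1*(-18))/1 + 39/5)*130 + 1/1 = ((-24 + 18)*1 + 39*(1/5))*130 + 1 = (-6*1 + 39/5)*130 + 1 = (-6 + 39/5)*130 + 1 = (9/5)*130 + 1 = 234 + 1 = 235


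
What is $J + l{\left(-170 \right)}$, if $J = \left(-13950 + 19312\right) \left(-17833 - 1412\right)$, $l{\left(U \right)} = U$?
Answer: $-103191860$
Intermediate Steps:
$J = -103191690$ ($J = 5362 \left(-19245\right) = -103191690$)
$J + l{\left(-170 \right)} = -103191690 - 170 = -103191860$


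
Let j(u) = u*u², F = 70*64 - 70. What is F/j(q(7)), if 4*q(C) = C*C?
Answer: 5760/2401 ≈ 2.3990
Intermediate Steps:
q(C) = C²/4 (q(C) = (C*C)/4 = C²/4)
F = 4410 (F = 4480 - 70 = 4410)
j(u) = u³
F/j(q(7)) = 4410/(((¼)*7²)³) = 4410/(((¼)*49)³) = 4410/((49/4)³) = 4410/(117649/64) = 4410*(64/117649) = 5760/2401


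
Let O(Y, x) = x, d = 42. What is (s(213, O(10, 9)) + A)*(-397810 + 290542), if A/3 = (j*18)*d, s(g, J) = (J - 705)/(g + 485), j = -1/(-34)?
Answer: -41818429800/5933 ≈ -7.0484e+6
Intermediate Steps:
j = 1/34 (j = -1*(-1/34) = 1/34 ≈ 0.029412)
s(g, J) = (-705 + J)/(485 + g)
A = 1134/17 (A = 3*(((1/34)*18)*42) = 3*((9/17)*42) = 3*(378/17) = 1134/17 ≈ 66.706)
(s(213, O(10, 9)) + A)*(-397810 + 290542) = ((-705 + 9)/(485 + 213) + 1134/17)*(-397810 + 290542) = (-696/698 + 1134/17)*(-107268) = ((1/698)*(-696) + 1134/17)*(-107268) = (-348/349 + 1134/17)*(-107268) = (389850/5933)*(-107268) = -41818429800/5933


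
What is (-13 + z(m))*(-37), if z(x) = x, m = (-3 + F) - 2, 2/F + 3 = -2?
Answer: 3404/5 ≈ 680.80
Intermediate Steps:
F = -2/5 (F = 2/(-3 - 2) = 2/(-5) = 2*(-1/5) = -2/5 ≈ -0.40000)
m = -27/5 (m = (-3 - 2/5) - 2 = -17/5 - 2 = -27/5 ≈ -5.4000)
(-13 + z(m))*(-37) = (-13 - 27/5)*(-37) = -92/5*(-37) = 3404/5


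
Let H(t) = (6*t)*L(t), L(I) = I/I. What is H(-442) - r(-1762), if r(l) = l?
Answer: -890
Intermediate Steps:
L(I) = 1
H(t) = 6*t (H(t) = (6*t)*1 = 6*t)
H(-442) - r(-1762) = 6*(-442) - 1*(-1762) = -2652 + 1762 = -890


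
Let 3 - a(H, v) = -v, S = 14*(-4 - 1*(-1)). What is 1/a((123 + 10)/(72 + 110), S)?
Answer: -1/39 ≈ -0.025641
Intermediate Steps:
S = -42 (S = 14*(-4 + 1) = 14*(-3) = -42)
a(H, v) = 3 + v (a(H, v) = 3 - (-1)*v = 3 + v)
1/a((123 + 10)/(72 + 110), S) = 1/(3 - 42) = 1/(-39) = -1/39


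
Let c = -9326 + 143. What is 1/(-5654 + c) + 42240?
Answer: 626714879/14837 ≈ 42240.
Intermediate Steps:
c = -9183
1/(-5654 + c) + 42240 = 1/(-5654 - 9183) + 42240 = 1/(-14837) + 42240 = -1/14837 + 42240 = 626714879/14837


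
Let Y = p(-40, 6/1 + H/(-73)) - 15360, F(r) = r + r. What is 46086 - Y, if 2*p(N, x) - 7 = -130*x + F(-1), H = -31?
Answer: 9031721/146 ≈ 61861.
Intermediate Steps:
F(r) = 2*r
p(N, x) = 5/2 - 65*x (p(N, x) = 7/2 + (-130*x + 2*(-1))/2 = 7/2 + (-130*x - 2)/2 = 7/2 + (-2 - 130*x)/2 = 7/2 + (-1 - 65*x) = 5/2 - 65*x)
Y = -2303165/146 (Y = (5/2 - 65*(6/1 - 31/(-73))) - 15360 = (5/2 - 65*(6*1 - 31*(-1/73))) - 15360 = (5/2 - 65*(6 + 31/73)) - 15360 = (5/2 - 65*469/73) - 15360 = (5/2 - 30485/73) - 15360 = -60605/146 - 15360 = -2303165/146 ≈ -15775.)
46086 - Y = 46086 - 1*(-2303165/146) = 46086 + 2303165/146 = 9031721/146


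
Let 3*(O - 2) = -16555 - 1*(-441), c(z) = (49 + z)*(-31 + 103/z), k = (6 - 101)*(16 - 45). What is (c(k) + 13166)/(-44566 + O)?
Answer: 304371717/206357765 ≈ 1.4750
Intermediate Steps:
k = 2755 (k = -95*(-29) = 2755)
c(z) = (-31 + 103/z)*(49 + z)
O = -16108/3 (O = 2 + (-16555 - 1*(-441))/3 = 2 + (-16555 + 441)/3 = 2 + (⅓)*(-16114) = 2 - 16114/3 = -16108/3 ≈ -5369.3)
(c(k) + 13166)/(-44566 + O) = ((-1416 - 31*2755 + 5047/2755) + 13166)/(-44566 - 16108/3) = ((-1416 - 85405 + 5047*(1/2755)) + 13166)/(-149806/3) = ((-1416 - 85405 + 5047/2755) + 13166)*(-3/149806) = (-239186808/2755 + 13166)*(-3/149806) = -202914478/2755*(-3/149806) = 304371717/206357765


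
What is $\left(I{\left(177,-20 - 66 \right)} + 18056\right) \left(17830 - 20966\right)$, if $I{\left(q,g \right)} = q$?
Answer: $-57178688$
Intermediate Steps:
$\left(I{\left(177,-20 - 66 \right)} + 18056\right) \left(17830 - 20966\right) = \left(177 + 18056\right) \left(17830 - 20966\right) = 18233 \left(17830 - 20966\right) = 18233 \left(-3136\right) = -57178688$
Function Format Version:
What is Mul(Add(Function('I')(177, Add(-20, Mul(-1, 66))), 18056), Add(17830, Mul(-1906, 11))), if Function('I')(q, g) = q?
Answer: -57178688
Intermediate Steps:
Mul(Add(Function('I')(177, Add(-20, Mul(-1, 66))), 18056), Add(17830, Mul(-1906, 11))) = Mul(Add(177, 18056), Add(17830, Mul(-1906, 11))) = Mul(18233, Add(17830, -20966)) = Mul(18233, -3136) = -57178688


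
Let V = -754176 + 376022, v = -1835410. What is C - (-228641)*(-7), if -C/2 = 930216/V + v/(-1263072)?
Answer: -13650871668152947/8529209448 ≈ -1.6005e+6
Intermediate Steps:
V = -378154
C = 17173648229/8529209448 (C = -2*(930216/(-378154) - 1835410/(-1263072)) = -2*(930216*(-1/378154) - 1835410*(-1/1263072)) = -2*(-66444/27011 + 917705/631536) = -2*(-17173648229/17058418896) = 17173648229/8529209448 ≈ 2.0135)
C - (-228641)*(-7) = 17173648229/8529209448 - (-228641)*(-7) = 17173648229/8529209448 - 1*1600487 = 17173648229/8529209448 - 1600487 = -13650871668152947/8529209448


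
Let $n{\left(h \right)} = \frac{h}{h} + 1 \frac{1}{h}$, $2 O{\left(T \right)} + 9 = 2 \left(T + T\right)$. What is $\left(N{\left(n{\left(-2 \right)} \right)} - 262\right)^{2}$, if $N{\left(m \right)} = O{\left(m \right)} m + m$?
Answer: $\frac{1108809}{16} \approx 69301.0$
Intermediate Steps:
$O{\left(T \right)} = - \frac{9}{2} + 2 T$ ($O{\left(T \right)} = - \frac{9}{2} + \frac{2 \left(T + T\right)}{2} = - \frac{9}{2} + \frac{2 \cdot 2 T}{2} = - \frac{9}{2} + \frac{4 T}{2} = - \frac{9}{2} + 2 T$)
$n{\left(h \right)} = 1 + \frac{1}{h}$
$N{\left(m \right)} = m + m \left(- \frac{9}{2} + 2 m\right)$ ($N{\left(m \right)} = \left(- \frac{9}{2} + 2 m\right) m + m = m \left(- \frac{9}{2} + 2 m\right) + m = m + m \left(- \frac{9}{2} + 2 m\right)$)
$\left(N{\left(n{\left(-2 \right)} \right)} - 262\right)^{2} = \left(\frac{\frac{1 - 2}{-2} \left(-7 + 4 \frac{1 - 2}{-2}\right)}{2} - 262\right)^{2} = \left(\frac{\left(- \frac{1}{2}\right) \left(-1\right) \left(-7 + 4 \left(\left(- \frac{1}{2}\right) \left(-1\right)\right)\right)}{2} - 262\right)^{2} = \left(\frac{1}{2} \cdot \frac{1}{2} \left(-7 + 4 \cdot \frac{1}{2}\right) - 262\right)^{2} = \left(\frac{1}{2} \cdot \frac{1}{2} \left(-7 + 2\right) - 262\right)^{2} = \left(\frac{1}{2} \cdot \frac{1}{2} \left(-5\right) - 262\right)^{2} = \left(- \frac{5}{4} - 262\right)^{2} = \left(- \frac{1053}{4}\right)^{2} = \frac{1108809}{16}$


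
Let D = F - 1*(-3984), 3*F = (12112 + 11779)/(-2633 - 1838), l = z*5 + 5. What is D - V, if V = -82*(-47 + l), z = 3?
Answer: 23717119/13413 ≈ 1768.2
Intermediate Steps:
l = 20 (l = 3*5 + 5 = 15 + 5 = 20)
F = -23891/13413 (F = ((12112 + 11779)/(-2633 - 1838))/3 = (23891/(-4471))/3 = (23891*(-1/4471))/3 = (⅓)*(-23891/4471) = -23891/13413 ≈ -1.7812)
V = 2214 (V = -82*(-47 + 20) = -82*(-27) = 2214)
D = 53413501/13413 (D = -23891/13413 - 1*(-3984) = -23891/13413 + 3984 = 53413501/13413 ≈ 3982.2)
D - V = 53413501/13413 - 1*2214 = 53413501/13413 - 2214 = 23717119/13413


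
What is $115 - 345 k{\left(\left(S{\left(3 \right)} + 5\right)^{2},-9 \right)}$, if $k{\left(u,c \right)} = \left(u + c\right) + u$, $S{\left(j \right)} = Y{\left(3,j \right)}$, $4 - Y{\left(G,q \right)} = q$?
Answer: $-21620$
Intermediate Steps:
$Y{\left(G,q \right)} = 4 - q$
$S{\left(j \right)} = 4 - j$
$k{\left(u,c \right)} = c + 2 u$ ($k{\left(u,c \right)} = \left(c + u\right) + u = c + 2 u$)
$115 - 345 k{\left(\left(S{\left(3 \right)} + 5\right)^{2},-9 \right)} = 115 - 345 \left(-9 + 2 \left(\left(4 - 3\right) + 5\right)^{2}\right) = 115 - 345 \left(-9 + 2 \left(1 + 5\right)^{2}\right) = 115 - 345 \left(-9 + 2 \cdot 6^{2}\right) = 115 - 345 \left(-9 + 2 \cdot 36\right) = 115 - 345 \left(-9 + 72\right) = 115 - 21735 = -21620$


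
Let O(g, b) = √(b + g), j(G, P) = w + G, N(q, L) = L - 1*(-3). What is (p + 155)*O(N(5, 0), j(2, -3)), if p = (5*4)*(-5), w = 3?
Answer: 110*√2 ≈ 155.56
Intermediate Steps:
N(q, L) = 3 + L (N(q, L) = L + 3 = 3 + L)
j(G, P) = 3 + G
p = -100 (p = 20*(-5) = -100)
(p + 155)*O(N(5, 0), j(2, -3)) = (-100 + 155)*√((3 + 2) + (3 + 0)) = 55*√(5 + 3) = 55*√8 = 55*(2*√2) = 110*√2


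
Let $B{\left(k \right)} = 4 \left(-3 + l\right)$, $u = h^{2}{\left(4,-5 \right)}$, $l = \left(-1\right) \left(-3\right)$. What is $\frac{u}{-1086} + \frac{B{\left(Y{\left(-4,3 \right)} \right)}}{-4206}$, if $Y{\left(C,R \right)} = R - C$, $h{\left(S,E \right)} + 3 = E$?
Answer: $- \frac{32}{543} \approx -0.058932$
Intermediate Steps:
$h{\left(S,E \right)} = -3 + E$
$l = 3$
$u = 64$ ($u = \left(-3 - 5\right)^{2} = \left(-8\right)^{2} = 64$)
$B{\left(k \right)} = 0$ ($B{\left(k \right)} = 4 \left(-3 + 3\right) = 4 \cdot 0 = 0$)
$\frac{u}{-1086} + \frac{B{\left(Y{\left(-4,3 \right)} \right)}}{-4206} = \frac{64}{-1086} + \frac{0}{-4206} = 64 \left(- \frac{1}{1086}\right) + 0 \left(- \frac{1}{4206}\right) = - \frac{32}{543} + 0 = - \frac{32}{543}$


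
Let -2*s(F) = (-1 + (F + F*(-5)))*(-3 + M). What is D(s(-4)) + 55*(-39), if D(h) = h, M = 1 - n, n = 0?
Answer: -2130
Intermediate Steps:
M = 1 (M = 1 - 1*0 = 1 + 0 = 1)
s(F) = -1 - 4*F (s(F) = -(-1 + (F + F*(-5)))*(-3 + 1)/2 = -(-1 + (F - 5*F))*(-2)/2 = -(-1 - 4*F)*(-2)/2 = -(2 + 8*F)/2 = -1 - 4*F)
D(s(-4)) + 55*(-39) = (-1 - 4*(-4)) + 55*(-39) = (-1 + 16) - 2145 = 15 - 2145 = -2130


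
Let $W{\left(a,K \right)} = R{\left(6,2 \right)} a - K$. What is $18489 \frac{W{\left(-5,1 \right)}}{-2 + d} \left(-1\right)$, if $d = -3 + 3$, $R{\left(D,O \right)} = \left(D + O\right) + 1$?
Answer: $-425247$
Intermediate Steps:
$R{\left(D,O \right)} = 1 + D + O$
$d = 0$
$W{\left(a,K \right)} = - K + 9 a$ ($W{\left(a,K \right)} = \left(1 + 6 + 2\right) a - K = 9 a - K = - K + 9 a$)
$18489 \frac{W{\left(-5,1 \right)}}{-2 + d} \left(-1\right) = 18489 \frac{\left(-1\right) 1 + 9 \left(-5\right)}{-2 + 0} \left(-1\right) = 18489 \frac{-1 - 45}{-2} \left(-1\right) = 18489 \left(- \frac{1}{2}\right) \left(-46\right) \left(-1\right) = 18489 \cdot 23 \left(-1\right) = 18489 \left(-23\right) = -425247$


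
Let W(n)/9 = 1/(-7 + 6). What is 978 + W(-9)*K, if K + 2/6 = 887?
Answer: -7002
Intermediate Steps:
W(n) = -9 (W(n) = 9/(-7 + 6) = 9/(-1) = 9*(-1) = -9)
K = 2660/3 (K = -⅓ + 887 = 2660/3 ≈ 886.67)
978 + W(-9)*K = 978 - 9*2660/3 = 978 - 7980 = -7002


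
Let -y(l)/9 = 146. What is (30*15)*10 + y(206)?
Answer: 3186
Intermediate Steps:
y(l) = -1314 (y(l) = -9*146 = -1314)
(30*15)*10 + y(206) = (30*15)*10 - 1314 = 450*10 - 1314 = 4500 - 1314 = 3186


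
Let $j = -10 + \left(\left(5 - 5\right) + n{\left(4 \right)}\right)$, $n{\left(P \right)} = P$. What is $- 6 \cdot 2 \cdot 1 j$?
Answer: $72$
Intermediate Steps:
$j = -6$ ($j = -10 + \left(\left(5 - 5\right) + 4\right) = -10 + \left(0 + 4\right) = -10 + 4 = -6$)
$- 6 \cdot 2 \cdot 1 j = - 6 \cdot 2 \cdot 1 \left(-6\right) = \left(-6\right) 2 \left(-6\right) = \left(-12\right) \left(-6\right) = 72$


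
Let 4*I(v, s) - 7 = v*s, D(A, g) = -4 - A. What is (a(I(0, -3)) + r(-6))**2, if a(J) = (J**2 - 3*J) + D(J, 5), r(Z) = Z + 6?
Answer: 16129/256 ≈ 63.004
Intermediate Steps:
r(Z) = 6 + Z
I(v, s) = 7/4 + s*v/4 (I(v, s) = 7/4 + (v*s)/4 = 7/4 + (s*v)/4 = 7/4 + s*v/4)
a(J) = -4 + J**2 - 4*J (a(J) = (J**2 - 3*J) + (-4 - J) = -4 + J**2 - 4*J)
(a(I(0, -3)) + r(-6))**2 = ((-4 + (7/4 + (1/4)*(-3)*0)**2 - 4*(7/4 + (1/4)*(-3)*0)) + (6 - 6))**2 = ((-4 + (7/4 + 0)**2 - 4*(7/4 + 0)) + 0)**2 = ((-4 + (7/4)**2 - 4*7/4) + 0)**2 = ((-4 + 49/16 - 7) + 0)**2 = (-127/16 + 0)**2 = (-127/16)**2 = 16129/256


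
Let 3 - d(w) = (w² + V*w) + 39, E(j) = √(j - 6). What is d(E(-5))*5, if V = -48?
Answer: -125 + 240*I*√11 ≈ -125.0 + 795.99*I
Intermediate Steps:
E(j) = √(-6 + j)
d(w) = -36 - w² + 48*w (d(w) = 3 - ((w² - 48*w) + 39) = 3 - (39 + w² - 48*w) = 3 + (-39 - w² + 48*w) = -36 - w² + 48*w)
d(E(-5))*5 = (-36 - (√(-6 - 5))² + 48*√(-6 - 5))*5 = (-36 - (√(-11))² + 48*√(-11))*5 = (-36 - (I*√11)² + 48*(I*√11))*5 = (-36 - 1*(-11) + 48*I*√11)*5 = (-36 + 11 + 48*I*√11)*5 = (-25 + 48*I*√11)*5 = -125 + 240*I*√11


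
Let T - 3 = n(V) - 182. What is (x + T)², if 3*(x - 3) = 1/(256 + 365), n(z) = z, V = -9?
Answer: 118786379716/3470769 ≈ 34225.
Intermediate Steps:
T = -188 (T = 3 + (-9 - 182) = 3 - 191 = -188)
x = 5590/1863 (x = 3 + 1/(3*(256 + 365)) = 3 + (⅓)/621 = 3 + (⅓)*(1/621) = 3 + 1/1863 = 5590/1863 ≈ 3.0005)
(x + T)² = (5590/1863 - 188)² = (-344654/1863)² = 118786379716/3470769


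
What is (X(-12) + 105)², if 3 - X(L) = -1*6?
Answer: 12996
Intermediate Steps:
X(L) = 9 (X(L) = 3 - (-1)*6 = 3 - 1*(-6) = 3 + 6 = 9)
(X(-12) + 105)² = (9 + 105)² = 114² = 12996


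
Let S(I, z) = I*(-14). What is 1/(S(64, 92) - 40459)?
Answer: -1/41355 ≈ -2.4181e-5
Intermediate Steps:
S(I, z) = -14*I
1/(S(64, 92) - 40459) = 1/(-14*64 - 40459) = 1/(-896 - 40459) = 1/(-41355) = -1/41355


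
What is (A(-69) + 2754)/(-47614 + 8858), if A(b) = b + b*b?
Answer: -3723/19378 ≈ -0.19213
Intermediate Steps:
A(b) = b + b**2
(A(-69) + 2754)/(-47614 + 8858) = (-69*(1 - 69) + 2754)/(-47614 + 8858) = (-69*(-68) + 2754)/(-38756) = (4692 + 2754)*(-1/38756) = 7446*(-1/38756) = -3723/19378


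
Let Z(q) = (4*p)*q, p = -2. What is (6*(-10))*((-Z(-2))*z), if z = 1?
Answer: 960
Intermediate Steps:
Z(q) = -8*q (Z(q) = (4*(-2))*q = -8*q)
(6*(-10))*((-Z(-2))*z) = (6*(-10))*(-(-8)*(-2)*1) = -60*(-1*16) = -(-960) = -60*(-16) = 960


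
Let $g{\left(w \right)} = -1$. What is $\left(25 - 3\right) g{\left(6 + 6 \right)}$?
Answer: $-22$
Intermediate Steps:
$\left(25 - 3\right) g{\left(6 + 6 \right)} = \left(25 - 3\right) \left(-1\right) = 22 \left(-1\right) = -22$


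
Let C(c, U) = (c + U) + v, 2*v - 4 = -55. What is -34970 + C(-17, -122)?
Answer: -70269/2 ≈ -35135.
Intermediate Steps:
v = -51/2 (v = 2 + (½)*(-55) = 2 - 55/2 = -51/2 ≈ -25.500)
C(c, U) = -51/2 + U + c (C(c, U) = (c + U) - 51/2 = (U + c) - 51/2 = -51/2 + U + c)
-34970 + C(-17, -122) = -34970 + (-51/2 - 122 - 17) = -34970 - 329/2 = -70269/2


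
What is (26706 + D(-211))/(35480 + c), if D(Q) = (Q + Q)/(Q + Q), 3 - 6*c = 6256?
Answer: 160242/206627 ≈ 0.77551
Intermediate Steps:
c = -6253/6 (c = ½ - ⅙*6256 = ½ - 3128/3 = -6253/6 ≈ -1042.2)
D(Q) = 1 (D(Q) = (2*Q)/((2*Q)) = (2*Q)*(1/(2*Q)) = 1)
(26706 + D(-211))/(35480 + c) = (26706 + 1)/(35480 - 6253/6) = 26707/(206627/6) = 26707*(6/206627) = 160242/206627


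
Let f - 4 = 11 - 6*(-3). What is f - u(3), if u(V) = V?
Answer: 30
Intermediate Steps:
f = 33 (f = 4 + (11 - 6*(-3)) = 4 + (11 + 18) = 4 + 29 = 33)
f - u(3) = 33 - 1*3 = 33 - 3 = 30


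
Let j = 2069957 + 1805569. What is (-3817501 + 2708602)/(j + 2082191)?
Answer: -1108899/5957717 ≈ -0.18613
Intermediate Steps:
j = 3875526
(-3817501 + 2708602)/(j + 2082191) = (-3817501 + 2708602)/(3875526 + 2082191) = -1108899/5957717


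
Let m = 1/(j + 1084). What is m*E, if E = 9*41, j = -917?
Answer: 369/167 ≈ 2.2096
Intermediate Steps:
m = 1/167 (m = 1/(-917 + 1084) = 1/167 ≈ 0.0059880)
E = 369
m*E = (1/167)*369 = 369/167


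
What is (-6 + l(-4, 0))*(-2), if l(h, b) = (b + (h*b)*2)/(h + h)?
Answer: 12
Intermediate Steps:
l(h, b) = (b + 2*b*h)/(2*h) (l(h, b) = (b + (b*h)*2)/((2*h)) = (b + 2*b*h)*(1/(2*h)) = (b + 2*b*h)/(2*h))
(-6 + l(-4, 0))*(-2) = (-6 + (0 + (½)*0/(-4)))*(-2) = (-6 + (0 + (½)*0*(-¼)))*(-2) = (-6 + (0 + 0))*(-2) = (-6 + 0)*(-2) = -6*(-2) = 12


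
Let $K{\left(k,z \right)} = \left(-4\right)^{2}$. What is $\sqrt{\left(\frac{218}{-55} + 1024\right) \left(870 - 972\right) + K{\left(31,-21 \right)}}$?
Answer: $\frac{2 i \sqrt{78670955}}{55} \approx 322.53 i$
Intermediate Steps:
$K{\left(k,z \right)} = 16$
$\sqrt{\left(\frac{218}{-55} + 1024\right) \left(870 - 972\right) + K{\left(31,-21 \right)}} = \sqrt{\left(\frac{218}{-55} + 1024\right) \left(870 - 972\right) + 16} = \sqrt{\left(218 \left(- \frac{1}{55}\right) + 1024\right) \left(-102\right) + 16} = \sqrt{\left(- \frac{218}{55} + 1024\right) \left(-102\right) + 16} = \sqrt{\frac{56102}{55} \left(-102\right) + 16} = \sqrt{- \frac{5722404}{55} + 16} = \sqrt{- \frac{5721524}{55}} = \frac{2 i \sqrt{78670955}}{55}$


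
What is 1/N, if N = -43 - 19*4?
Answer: -1/119 ≈ -0.0084034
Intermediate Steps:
N = -119 (N = -43 - 76 = -119)
1/N = 1/(-119) = -1/119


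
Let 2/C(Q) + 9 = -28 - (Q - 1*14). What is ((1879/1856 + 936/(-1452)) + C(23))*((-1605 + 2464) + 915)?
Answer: 1485740079/2582624 ≈ 575.28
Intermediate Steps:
C(Q) = 2/(-23 - Q) (C(Q) = 2/(-9 + (-28 - (Q - 1*14))) = 2/(-9 + (-28 - (Q - 14))) = 2/(-9 + (-28 - (-14 + Q))) = 2/(-9 + (-28 + (14 - Q))) = 2/(-9 + (-14 - Q)) = 2/(-23 - Q))
((1879/1856 + 936/(-1452)) + C(23))*((-1605 + 2464) + 915) = ((1879/1856 + 936/(-1452)) - 2/(23 + 23))*((-1605 + 2464) + 915) = ((1879*(1/1856) + 936*(-1/1452)) - 2/46)*(859 + 915) = ((1879/1856 - 78/121) - 2*1/46)*1774 = (82591/224576 - 1/23)*1774 = (1675017/5165248)*1774 = 1485740079/2582624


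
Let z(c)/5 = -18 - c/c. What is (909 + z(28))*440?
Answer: 358160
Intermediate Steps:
z(c) = -95 (z(c) = 5*(-18 - c/c) = 5*(-18 - 1*1) = 5*(-18 - 1) = 5*(-19) = -95)
(909 + z(28))*440 = (909 - 95)*440 = 814*440 = 358160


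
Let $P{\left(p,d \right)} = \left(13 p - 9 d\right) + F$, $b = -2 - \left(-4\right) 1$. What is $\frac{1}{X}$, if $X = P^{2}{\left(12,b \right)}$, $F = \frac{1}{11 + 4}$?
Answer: $\frac{225}{4289041} \approx 5.2459 \cdot 10^{-5}$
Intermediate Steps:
$F = \frac{1}{15} \approx 0.066667$
$b = 2$ ($b = -2 - -4 = -2 + 4 = 2$)
$P{\left(p,d \right)} = \frac{1}{15} - 9 d + 13 p$ ($P{\left(p,d \right)} = \left(13 p - 9 d\right) + \frac{1}{15} = \left(- 9 d + 13 p\right) + \frac{1}{15} = \frac{1}{15} - 9 d + 13 p$)
$X = \frac{4289041}{225}$ ($X = \left(\frac{1}{15} - 18 + 13 \cdot 12\right)^{2} = \left(\frac{1}{15} - 18 + 156\right)^{2} = \left(\frac{2071}{15}\right)^{2} = \frac{4289041}{225} \approx 19062.0$)
$\frac{1}{X} = \frac{1}{\frac{4289041}{225}} = \frac{225}{4289041}$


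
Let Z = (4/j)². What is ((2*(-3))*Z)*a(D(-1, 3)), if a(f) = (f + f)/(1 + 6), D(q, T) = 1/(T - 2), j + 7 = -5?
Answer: -4/21 ≈ -0.19048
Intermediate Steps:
j = -12 (j = -7 - 5 = -12)
Z = ⅑ (Z = (4/(-12))² = (4*(-1/12))² = (-⅓)² = ⅑ ≈ 0.11111)
D(q, T) = 1/(-2 + T)
a(f) = 2*f/7 (a(f) = (2*f)/7 = (2*f)*(⅐) = 2*f/7)
((2*(-3))*Z)*a(D(-1, 3)) = ((2*(-3))*(⅑))*(2/(7*(-2 + 3))) = (-6*⅑)*((2/7)/1) = -4/21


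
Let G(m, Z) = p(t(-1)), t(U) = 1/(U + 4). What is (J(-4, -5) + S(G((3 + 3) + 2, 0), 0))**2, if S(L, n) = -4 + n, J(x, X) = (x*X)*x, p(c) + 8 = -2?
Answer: 7056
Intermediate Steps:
t(U) = 1/(4 + U)
p(c) = -10 (p(c) = -8 - 2 = -10)
G(m, Z) = -10
J(x, X) = X*x**2 (J(x, X) = (X*x)*x = X*x**2)
(J(-4, -5) + S(G((3 + 3) + 2, 0), 0))**2 = (-5*(-4)**2 + (-4 + 0))**2 = (-5*16 - 4)**2 = (-80 - 4)**2 = (-84)**2 = 7056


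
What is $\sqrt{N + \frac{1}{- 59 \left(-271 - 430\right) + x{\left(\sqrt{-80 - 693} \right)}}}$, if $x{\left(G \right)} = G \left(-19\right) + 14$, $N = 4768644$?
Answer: $\sqrt{\frac{-197293108213 + 90604236 i \sqrt{773}}{-41373 + 19 i \sqrt{773}}} \approx 2183.7 - 2.0 \cdot 10^{-10} i$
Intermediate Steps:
$x{\left(G \right)} = 14 - 19 G$ ($x{\left(G \right)} = - 19 G + 14 = 14 - 19 G$)
$\sqrt{N + \frac{1}{- 59 \left(-271 - 430\right) + x{\left(\sqrt{-80 - 693} \right)}}} = \sqrt{4768644 + \frac{1}{- 59 \left(-271 - 430\right) + \left(14 - 19 \sqrt{-80 - 693}\right)}} = \sqrt{4768644 + \frac{1}{\left(-59\right) \left(-701\right) + \left(14 - 19 \sqrt{-773}\right)}} = \sqrt{4768644 + \frac{1}{41359 + \left(14 - 19 i \sqrt{773}\right)}} = \sqrt{4768644 + \frac{1}{41373 - 19 i \sqrt{773}}}$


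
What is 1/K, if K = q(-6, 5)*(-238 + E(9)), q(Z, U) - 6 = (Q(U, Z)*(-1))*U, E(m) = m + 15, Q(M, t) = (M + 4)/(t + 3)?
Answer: -1/4494 ≈ -0.00022252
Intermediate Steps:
Q(M, t) = (4 + M)/(3 + t)
E(m) = 15 + m
q(Z, U) = 6 - U*(4 + U)/(3 + Z) (q(Z, U) = 6 + (((4 + U)/(3 + Z))*(-1))*U = 6 + (-(4 + U)/(3 + Z))*U = 6 - U*(4 + U)/(3 + Z))
K = -4494 (K = ((18 + 6*(-6) - 1*5*(4 + 5))/(3 - 6))*(-238 + (15 + 9)) = ((18 - 36 - 1*5*9)/(-3))*(-238 + 24) = -(18 - 36 - 45)/3*(-214) = -⅓*(-63)*(-214) = 21*(-214) = -4494)
1/K = 1/(-4494) = -1/4494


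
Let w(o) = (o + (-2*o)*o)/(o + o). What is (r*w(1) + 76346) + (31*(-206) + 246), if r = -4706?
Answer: 72559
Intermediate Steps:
w(o) = (o - 2*o**2)/(2*o) (w(o) = (o - 2*o**2)/((2*o)) = (o - 2*o**2)*(1/(2*o)) = (o - 2*o**2)/(2*o))
(r*w(1) + 76346) + (31*(-206) + 246) = (-4706*(1/2 - 1*1) + 76346) + (31*(-206) + 246) = (-4706*(1/2 - 1) + 76346) + (-6386 + 246) = (-4706*(-1/2) + 76346) - 6140 = (2353 + 76346) - 6140 = 78699 - 6140 = 72559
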